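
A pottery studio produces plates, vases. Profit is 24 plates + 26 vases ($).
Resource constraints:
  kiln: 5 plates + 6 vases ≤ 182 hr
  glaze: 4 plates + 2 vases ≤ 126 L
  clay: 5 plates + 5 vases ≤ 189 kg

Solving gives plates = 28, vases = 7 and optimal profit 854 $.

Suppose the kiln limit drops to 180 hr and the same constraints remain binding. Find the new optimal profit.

846

At the optimum: kiln uses 182 of 182 (binding); glaze uses 126 of 126 (binding); clay uses 175 of 189 (slack = 14).
Since clay is not tight, its dual is 0.
Dual feasibility on the basic columns requires 5·y_kiln + 4·y_glaze = 24, 6·y_kiln + 2·y_glaze = 26.
This yields shadow prices y_kiln = 4, y_glaze = 1.
Δz = y_kiln·Δb = 4 × (-2) = -8, so new z* = 854 − 8 = 846.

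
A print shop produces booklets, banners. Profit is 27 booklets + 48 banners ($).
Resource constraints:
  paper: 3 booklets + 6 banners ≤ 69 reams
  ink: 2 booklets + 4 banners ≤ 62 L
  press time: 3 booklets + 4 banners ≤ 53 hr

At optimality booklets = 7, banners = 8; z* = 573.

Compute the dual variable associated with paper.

6

Check each constraint at x*: paper 69/69 (tight); ink 46/62 (slack 16); press time 53/53 (tight).
By complementary slackness, y = 0 for the non-binding constraint.
The binding rows give the dual system: 3·y_paper + 3·y_press time = 27 and 6·y_paper + 4·y_press time = 48.
Solving: y_paper = 6, y_press time = 3.
Shadow price of paper = 6.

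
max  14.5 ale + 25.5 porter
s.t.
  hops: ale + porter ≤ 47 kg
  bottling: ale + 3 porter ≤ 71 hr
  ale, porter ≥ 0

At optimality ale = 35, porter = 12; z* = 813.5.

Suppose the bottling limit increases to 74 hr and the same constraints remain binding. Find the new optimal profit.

Both hops and bottling are binding at x*.
From A_Bᵀ y = c: 1·y_hops + 1·y_bottling = 14.5; 1·y_hops + 3·y_bottling = 25.5.
Solving: y_hops = 9, y_bottling = 5.5.
Δz = y_bottling·Δb = 5.5 × (3) = 16.5, so new z* = 813.5 + 16.5 = 830.

830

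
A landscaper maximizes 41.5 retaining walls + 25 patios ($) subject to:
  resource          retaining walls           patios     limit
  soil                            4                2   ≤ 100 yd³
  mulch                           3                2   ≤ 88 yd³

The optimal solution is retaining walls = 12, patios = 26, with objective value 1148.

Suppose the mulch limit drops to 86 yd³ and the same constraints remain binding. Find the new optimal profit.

1131

Both soil and mulch are binding at x*.
Dual feasibility on the basic columns requires 4·y_soil + 3·y_mulch = 41.5, 2·y_soil + 2·y_mulch = 25.
→ y_soil = 4 and y_mulch = 8.5.
Δz = y_mulch·Δb = 8.5 × (-2) = -17, so new z* = 1148 − 17 = 1131.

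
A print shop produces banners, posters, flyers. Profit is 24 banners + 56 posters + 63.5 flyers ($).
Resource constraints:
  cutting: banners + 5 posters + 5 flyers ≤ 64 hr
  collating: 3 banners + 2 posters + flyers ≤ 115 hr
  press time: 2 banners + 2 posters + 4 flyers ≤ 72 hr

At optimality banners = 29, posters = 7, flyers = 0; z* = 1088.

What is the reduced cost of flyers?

-8.5

Check each constraint at x*: cutting 64/64 (tight); collating 101/115 (slack 14); press time 72/72 (tight).
Since collating is not tight, its dual is 0.
The binding rows give the dual system: 1·y_cutting + 2·y_press time = 24 and 5·y_cutting + 2·y_press time = 56.
This yields shadow prices y_cutting = 8, y_press time = 8.
Reduced cost of flyers: c₃ − yᵀa₃ = 63.5 − (8·5 + 8·4) = 63.5 − 72 = -8.5.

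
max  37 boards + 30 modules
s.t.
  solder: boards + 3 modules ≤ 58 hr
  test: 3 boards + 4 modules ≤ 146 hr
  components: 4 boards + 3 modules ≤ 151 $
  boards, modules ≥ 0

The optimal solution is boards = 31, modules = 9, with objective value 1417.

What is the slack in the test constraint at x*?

17

test used = 3·31 + 4·9 = 129; slack = 146 − 129 = 17.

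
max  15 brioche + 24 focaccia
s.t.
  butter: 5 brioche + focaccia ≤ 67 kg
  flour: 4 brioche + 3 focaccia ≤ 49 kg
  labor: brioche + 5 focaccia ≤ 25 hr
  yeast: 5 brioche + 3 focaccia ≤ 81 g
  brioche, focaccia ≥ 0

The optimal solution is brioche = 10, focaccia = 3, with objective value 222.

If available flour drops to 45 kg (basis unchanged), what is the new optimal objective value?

Binding: flour and labor. Non-binding: butter (14 unused), yeast (22 unused).
Slack constraints have shadow price 0 (complementary slackness).
From A_Bᵀ y = c: 4·y_flour + 1·y_labor = 15; 3·y_flour + 5·y_labor = 24.
→ y_flour = 3 and y_labor = 3.
Δz = y_flour·Δb = 3 × (-4) = -12, so new z* = 222 − 12 = 210.

210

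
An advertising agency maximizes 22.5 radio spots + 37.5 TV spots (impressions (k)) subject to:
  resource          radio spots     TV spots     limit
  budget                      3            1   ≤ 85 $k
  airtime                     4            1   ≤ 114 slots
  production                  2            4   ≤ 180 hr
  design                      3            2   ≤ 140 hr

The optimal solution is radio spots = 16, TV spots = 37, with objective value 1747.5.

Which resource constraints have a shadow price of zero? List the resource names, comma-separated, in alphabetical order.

airtime, design

budget: 85/85 (binding)
airtime: 101/114 (slack 13)
production: 180/180 (binding)
design: 122/140 (slack 18)
By complementary slackness, a constraint with positive slack has shadow price 0 → airtime, design.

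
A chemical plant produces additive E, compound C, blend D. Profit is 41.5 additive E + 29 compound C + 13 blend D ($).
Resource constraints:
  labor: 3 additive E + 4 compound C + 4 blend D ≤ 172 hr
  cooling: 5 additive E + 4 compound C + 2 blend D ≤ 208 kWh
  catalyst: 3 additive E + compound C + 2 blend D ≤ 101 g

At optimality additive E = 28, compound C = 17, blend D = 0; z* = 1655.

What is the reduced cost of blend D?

-6

Binding: cooling and catalyst. Non-binding: labor (20 unused).
Slack constraints have shadow price 0 (complementary slackness).
From A_Bᵀ y = c: 5·y_cooling + 3·y_catalyst = 41.5; 4·y_cooling + 1·y_catalyst = 29.
Solving: y_cooling = 6.5, y_catalyst = 3.
Reduced cost of blend D: c₃ − yᵀa₃ = 13 − (6.5·2 + 3·2) = 13 − 19 = -6.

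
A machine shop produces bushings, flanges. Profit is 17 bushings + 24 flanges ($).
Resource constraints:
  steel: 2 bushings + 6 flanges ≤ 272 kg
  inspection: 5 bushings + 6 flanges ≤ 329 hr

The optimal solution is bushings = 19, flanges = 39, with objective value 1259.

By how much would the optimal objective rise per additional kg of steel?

Both steel and inspection are binding at x*.
From A_Bᵀ y = c: 2·y_steel + 5·y_inspection = 17; 6·y_steel + 6·y_inspection = 24.
→ y_steel = 1 and y_inspection = 3.
Shadow price of steel = 1.

1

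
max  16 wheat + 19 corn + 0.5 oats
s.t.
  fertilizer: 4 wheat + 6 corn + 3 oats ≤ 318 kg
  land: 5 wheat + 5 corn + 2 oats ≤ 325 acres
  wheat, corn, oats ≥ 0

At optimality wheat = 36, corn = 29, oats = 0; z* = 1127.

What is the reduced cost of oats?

-8

Both fertilizer and land are binding at x*.
The binding rows give the dual system: 4·y_fertilizer + 5·y_land = 16 and 6·y_fertilizer + 5·y_land = 19.
Solving: y_fertilizer = 1.5, y_land = 2.
Reduced cost of oats: c₃ − yᵀa₃ = 0.5 − (1.5·3 + 2·2) = 0.5 − 8.5 = -8.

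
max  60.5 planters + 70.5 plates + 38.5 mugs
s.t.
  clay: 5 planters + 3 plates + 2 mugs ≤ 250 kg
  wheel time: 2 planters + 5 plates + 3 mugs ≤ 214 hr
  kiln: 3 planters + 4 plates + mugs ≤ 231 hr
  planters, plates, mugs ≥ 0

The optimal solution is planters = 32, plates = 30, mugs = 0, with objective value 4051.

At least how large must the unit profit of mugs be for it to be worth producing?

44

Binding: clay and wheel time. Non-binding: kiln (15 unused).
Slack constraints have shadow price 0 (complementary slackness).
Dual feasibility on the basic columns requires 5·y_clay + 2·y_wheel time = 60.5, 3·y_clay + 5·y_wheel time = 70.5.
Solving: y_clay = 8.5, y_wheel time = 9.
mugs enters the basis when its profit ≥ yᵀa₃ = 8.5·2 + 9·3 = 44.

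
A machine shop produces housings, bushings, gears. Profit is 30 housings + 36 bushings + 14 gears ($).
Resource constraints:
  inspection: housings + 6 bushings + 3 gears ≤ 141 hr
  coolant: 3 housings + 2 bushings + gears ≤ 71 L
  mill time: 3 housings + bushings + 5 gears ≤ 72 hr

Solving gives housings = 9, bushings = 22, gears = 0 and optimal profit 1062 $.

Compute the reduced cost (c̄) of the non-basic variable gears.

-4

Check each constraint at x*: inspection 141/141 (tight); coolant 71/71 (tight); mill time 49/72 (slack 23).
Since mill time is not tight, its dual is 0.
The binding rows give the dual system: 1·y_inspection + 3·y_coolant = 30 and 6·y_inspection + 2·y_coolant = 36.
This yields shadow prices y_inspection = 3, y_coolant = 9.
Reduced cost of gears: c₃ − yᵀa₃ = 14 − (3·3 + 9·1) = 14 − 18 = -4.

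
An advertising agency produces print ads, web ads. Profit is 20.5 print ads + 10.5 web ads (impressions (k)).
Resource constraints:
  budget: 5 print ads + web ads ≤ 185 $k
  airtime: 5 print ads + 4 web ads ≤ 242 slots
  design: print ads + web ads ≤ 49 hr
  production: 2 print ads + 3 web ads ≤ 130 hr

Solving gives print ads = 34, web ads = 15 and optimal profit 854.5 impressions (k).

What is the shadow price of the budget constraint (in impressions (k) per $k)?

2.5

Binding: budget and design. Non-binding: airtime (12 unused), production (17 unused).
By complementary slackness, y = 0 for the non-binding constraints.
Dual feasibility on the basic columns requires 5·y_budget + 1·y_design = 20.5, 1·y_budget + 1·y_design = 10.5.
→ y_budget = 2.5 and y_design = 8.
Shadow price of budget = 2.5.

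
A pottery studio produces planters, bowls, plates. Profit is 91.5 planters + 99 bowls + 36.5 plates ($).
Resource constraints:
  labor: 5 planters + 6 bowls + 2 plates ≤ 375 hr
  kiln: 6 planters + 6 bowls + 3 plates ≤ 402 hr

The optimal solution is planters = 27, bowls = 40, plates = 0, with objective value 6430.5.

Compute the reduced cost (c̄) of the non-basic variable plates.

-5.5

At the optimum: labor uses 375 of 375 (binding); kiln uses 402 of 402 (binding).
The binding rows give the dual system: 5·y_labor + 6·y_kiln = 91.5 and 6·y_labor + 6·y_kiln = 99.
→ y_labor = 7.5 and y_kiln = 9.
Reduced cost of plates: c₃ − yᵀa₃ = 36.5 − (7.5·2 + 9·3) = 36.5 − 42 = -5.5.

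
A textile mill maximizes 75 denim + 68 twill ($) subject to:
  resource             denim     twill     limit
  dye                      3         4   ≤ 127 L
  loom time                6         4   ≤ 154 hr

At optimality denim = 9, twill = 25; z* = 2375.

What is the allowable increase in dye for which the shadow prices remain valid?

27

Binding constraints: dye, loom time. The basis is B = [[3,4],[6,4]] with det -12.
Per unit increase in dye, x* moves by d = (-0.3333, 0.5).
The basis stays optimal until denim reaches 0; allowable increase = 27 L.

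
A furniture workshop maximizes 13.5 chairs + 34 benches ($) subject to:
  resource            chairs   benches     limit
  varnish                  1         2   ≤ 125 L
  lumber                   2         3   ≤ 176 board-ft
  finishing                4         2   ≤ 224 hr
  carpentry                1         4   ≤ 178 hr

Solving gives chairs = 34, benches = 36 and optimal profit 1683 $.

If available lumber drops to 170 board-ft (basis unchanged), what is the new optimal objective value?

1659

Check each constraint at x*: varnish 106/125 (slack 19); lumber 176/176 (tight); finishing 208/224 (slack 16); carpentry 178/178 (tight).
Slack constraints have shadow price 0 (complementary slackness).
From A_Bᵀ y = c: 2·y_lumber + 1·y_carpentry = 13.5; 3·y_lumber + 4·y_carpentry = 34.
→ y_lumber = 4 and y_carpentry = 5.5.
Δz = y_lumber·Δb = 4 × (-6) = -24, so new z* = 1683 − 24 = 1659.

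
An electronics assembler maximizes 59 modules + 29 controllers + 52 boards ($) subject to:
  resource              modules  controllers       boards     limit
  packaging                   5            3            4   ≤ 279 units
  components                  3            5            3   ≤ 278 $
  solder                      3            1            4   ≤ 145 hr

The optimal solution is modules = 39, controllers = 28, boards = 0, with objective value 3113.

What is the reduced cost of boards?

At the optimum: packaging uses 279 of 279 (binding); components uses 257 of 278 (slack = 21); solder uses 145 of 145 (binding).
Slack constraints have shadow price 0 (complementary slackness).
Dual feasibility on the basic columns requires 5·y_packaging + 3·y_solder = 59, 3·y_packaging + 1·y_solder = 29.
Solving: y_packaging = 7, y_solder = 8.
Reduced cost of boards: c₃ − yᵀa₃ = 52 − (7·4 + 8·4) = 52 − 60 = -8.

-8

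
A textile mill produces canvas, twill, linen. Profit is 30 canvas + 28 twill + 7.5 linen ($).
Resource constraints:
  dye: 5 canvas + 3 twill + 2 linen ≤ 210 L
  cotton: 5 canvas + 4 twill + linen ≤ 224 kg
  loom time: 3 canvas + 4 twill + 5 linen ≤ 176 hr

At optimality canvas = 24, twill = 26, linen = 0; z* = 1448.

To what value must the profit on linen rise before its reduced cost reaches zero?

17

Check each constraint at x*: dye 198/210 (slack 12); cotton 224/224 (tight); loom time 176/176 (tight).
Since dye is not tight, its dual is 0.
The binding rows give the dual system: 5·y_cotton + 3·y_loom time = 30 and 4·y_cotton + 4·y_loom time = 28.
→ y_cotton = 4.5 and y_loom time = 2.5.
linen enters the basis when its profit ≥ yᵀa₃ = 4.5·1 + 2.5·5 = 17.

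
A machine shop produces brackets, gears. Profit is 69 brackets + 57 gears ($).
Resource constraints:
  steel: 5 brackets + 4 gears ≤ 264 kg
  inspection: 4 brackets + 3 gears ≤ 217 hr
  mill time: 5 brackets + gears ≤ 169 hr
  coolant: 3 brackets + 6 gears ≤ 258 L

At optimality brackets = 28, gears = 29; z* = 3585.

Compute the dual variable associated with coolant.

8

At the optimum: steel uses 256 of 264 (slack = 8); inspection uses 199 of 217 (slack = 18); mill time uses 169 of 169 (binding); coolant uses 258 of 258 (binding).
Slack constraints have shadow price 0 (complementary slackness).
From A_Bᵀ y = c: 5·y_mill time + 3·y_coolant = 69; 1·y_mill time + 6·y_coolant = 57.
Solving: y_mill time = 9, y_coolant = 8.
Shadow price of coolant = 8.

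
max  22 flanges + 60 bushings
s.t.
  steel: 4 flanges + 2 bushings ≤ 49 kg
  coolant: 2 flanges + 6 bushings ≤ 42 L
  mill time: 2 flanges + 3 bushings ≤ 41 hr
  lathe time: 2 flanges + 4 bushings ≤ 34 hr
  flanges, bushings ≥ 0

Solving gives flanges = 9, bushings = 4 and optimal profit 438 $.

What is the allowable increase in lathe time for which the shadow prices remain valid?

1

Binding constraints: coolant, lathe time. The basis is B = [[2,6],[2,4]] with det -4.
Per unit increase in lathe time, x* moves by d = (1.5, -0.5).
The basis stays optimal until steel becomes binding; allowable increase = 1 hr.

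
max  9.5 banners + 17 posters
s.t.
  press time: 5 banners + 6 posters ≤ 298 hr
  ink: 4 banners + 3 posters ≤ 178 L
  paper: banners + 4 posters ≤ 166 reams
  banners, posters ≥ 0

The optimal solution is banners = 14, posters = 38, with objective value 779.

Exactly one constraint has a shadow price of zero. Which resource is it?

ink

press time: 298/298 (binding)
ink: 170/178 (slack 8)
paper: 166/166 (binding)
By complementary slackness, a constraint with positive slack has shadow price 0 → ink.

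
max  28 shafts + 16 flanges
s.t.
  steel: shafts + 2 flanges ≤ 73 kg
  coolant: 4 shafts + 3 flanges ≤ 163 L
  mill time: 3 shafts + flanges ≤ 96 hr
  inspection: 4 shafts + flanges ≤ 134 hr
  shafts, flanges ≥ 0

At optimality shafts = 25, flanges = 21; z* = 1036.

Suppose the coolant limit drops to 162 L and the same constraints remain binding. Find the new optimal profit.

Check each constraint at x*: steel 67/73 (slack 6); coolant 163/163 (tight); mill time 96/96 (tight); inspection 121/134 (slack 13).
Since steel, inspection are not tight, their duals are 0.
The binding rows give the dual system: 4·y_coolant + 3·y_mill time = 28 and 3·y_coolant + 1·y_mill time = 16.
This yields shadow prices y_coolant = 4, y_mill time = 4.
Δz = y_coolant·Δb = 4 × (-1) = -4, so new z* = 1036 − 4 = 1032.

1032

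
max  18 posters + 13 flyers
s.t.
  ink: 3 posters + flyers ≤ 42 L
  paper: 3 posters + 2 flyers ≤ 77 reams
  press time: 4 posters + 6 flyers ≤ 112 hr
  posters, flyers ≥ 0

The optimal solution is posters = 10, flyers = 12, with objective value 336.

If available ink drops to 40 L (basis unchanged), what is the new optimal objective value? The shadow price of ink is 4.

Δb = -2, so new z* = 336 + (4)·(-2) = 336 − 8 = 328.

328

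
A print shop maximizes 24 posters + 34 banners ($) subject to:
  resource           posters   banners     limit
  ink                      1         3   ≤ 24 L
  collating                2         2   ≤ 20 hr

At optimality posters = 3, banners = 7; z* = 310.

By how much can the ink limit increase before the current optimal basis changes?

6

Binding constraints: ink, collating. The basis is B = [[1,3],[2,2]] with det -4.
Per unit increase in ink, x* moves by d = (-0.5, 0.5).
The basis stays optimal until posters reaches 0; allowable increase = 6 L.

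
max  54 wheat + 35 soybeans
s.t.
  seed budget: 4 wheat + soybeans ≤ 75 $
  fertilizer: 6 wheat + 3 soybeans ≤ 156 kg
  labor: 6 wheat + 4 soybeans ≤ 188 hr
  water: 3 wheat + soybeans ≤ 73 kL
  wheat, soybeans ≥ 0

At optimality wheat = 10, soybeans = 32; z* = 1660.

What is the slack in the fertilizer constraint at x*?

0

fertilizer used = 6·10 + 3·32 = 156; slack = 156 − 156 = 0.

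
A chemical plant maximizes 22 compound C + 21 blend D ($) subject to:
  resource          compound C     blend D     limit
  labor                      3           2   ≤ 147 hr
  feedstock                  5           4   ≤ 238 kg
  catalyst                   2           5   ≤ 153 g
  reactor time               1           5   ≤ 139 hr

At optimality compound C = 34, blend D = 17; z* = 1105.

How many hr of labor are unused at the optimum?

labor used = 3·34 + 2·17 = 136; slack = 147 − 136 = 11.

11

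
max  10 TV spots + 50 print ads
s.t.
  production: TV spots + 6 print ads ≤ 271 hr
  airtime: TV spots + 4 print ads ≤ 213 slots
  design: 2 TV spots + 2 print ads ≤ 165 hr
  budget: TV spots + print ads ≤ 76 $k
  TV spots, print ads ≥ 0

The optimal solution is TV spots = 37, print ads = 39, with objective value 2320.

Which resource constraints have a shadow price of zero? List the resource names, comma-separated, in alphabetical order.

airtime, design

production: 271/271 (binding)
airtime: 193/213 (slack 20)
design: 152/165 (slack 13)
budget: 76/76 (binding)
By complementary slackness, a constraint with positive slack has shadow price 0 → airtime, design.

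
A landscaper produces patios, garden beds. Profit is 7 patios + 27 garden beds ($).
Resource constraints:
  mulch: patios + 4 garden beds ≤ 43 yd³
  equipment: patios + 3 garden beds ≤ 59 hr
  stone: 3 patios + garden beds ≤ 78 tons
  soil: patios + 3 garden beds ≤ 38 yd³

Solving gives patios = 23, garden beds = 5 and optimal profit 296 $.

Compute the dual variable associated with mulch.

Check each constraint at x*: mulch 43/43 (tight); equipment 38/59 (slack 21); stone 74/78 (slack 4); soil 38/38 (tight).
Since equipment, stone are not tight, their duals are 0.
Dual feasibility on the basic columns requires 1·y_mulch + 1·y_soil = 7, 4·y_mulch + 3·y_soil = 27.
This yields shadow prices y_mulch = 6, y_soil = 1.
Shadow price of mulch = 6.

6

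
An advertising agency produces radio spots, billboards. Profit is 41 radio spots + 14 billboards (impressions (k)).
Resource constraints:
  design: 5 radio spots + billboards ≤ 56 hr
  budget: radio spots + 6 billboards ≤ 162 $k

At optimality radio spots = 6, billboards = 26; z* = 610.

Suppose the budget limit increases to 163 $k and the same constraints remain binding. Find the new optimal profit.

At the optimum: design uses 56 of 56 (binding); budget uses 162 of 162 (binding).
From A_Bᵀ y = c: 5·y_design + 1·y_budget = 41; 1·y_design + 6·y_budget = 14.
This yields shadow prices y_design = 8, y_budget = 1.
Δz = y_budget·Δb = 1 × (1) = 1, so new z* = 610 + 1 = 611.

611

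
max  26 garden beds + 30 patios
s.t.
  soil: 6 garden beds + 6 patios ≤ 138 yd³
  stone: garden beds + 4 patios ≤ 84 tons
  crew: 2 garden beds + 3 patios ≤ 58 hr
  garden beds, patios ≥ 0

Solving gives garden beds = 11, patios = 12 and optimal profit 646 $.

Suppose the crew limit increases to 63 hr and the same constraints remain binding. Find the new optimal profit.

At the optimum: soil uses 138 of 138 (binding); stone uses 59 of 84 (slack = 25); crew uses 58 of 58 (binding).
By complementary slackness, y = 0 for the non-binding constraint.
The binding rows give the dual system: 6·y_soil + 2·y_crew = 26 and 6·y_soil + 3·y_crew = 30.
This yields shadow prices y_soil = 3, y_crew = 4.
Δz = y_crew·Δb = 4 × (5) = 20, so new z* = 646 + 20 = 666.

666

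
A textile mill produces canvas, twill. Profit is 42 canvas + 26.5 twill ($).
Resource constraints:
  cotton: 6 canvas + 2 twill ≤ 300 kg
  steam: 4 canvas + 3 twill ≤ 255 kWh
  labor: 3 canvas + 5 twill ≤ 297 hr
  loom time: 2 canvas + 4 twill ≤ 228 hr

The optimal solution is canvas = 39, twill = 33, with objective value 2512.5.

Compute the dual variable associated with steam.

7.5

Check each constraint at x*: cotton 300/300 (tight); steam 255/255 (tight); labor 282/297 (slack 15); loom time 210/228 (slack 18).
Slack constraints have shadow price 0 (complementary slackness).
The binding rows give the dual system: 6·y_cotton + 4·y_steam = 42 and 2·y_cotton + 3·y_steam = 26.5.
→ y_cotton = 2 and y_steam = 7.5.
Shadow price of steam = 7.5.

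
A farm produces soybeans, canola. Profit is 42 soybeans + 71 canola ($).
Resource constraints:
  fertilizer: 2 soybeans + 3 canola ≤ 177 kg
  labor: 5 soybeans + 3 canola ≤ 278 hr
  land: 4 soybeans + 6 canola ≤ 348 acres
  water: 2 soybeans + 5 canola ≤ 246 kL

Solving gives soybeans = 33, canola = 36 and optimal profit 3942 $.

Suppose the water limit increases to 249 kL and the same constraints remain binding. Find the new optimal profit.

Binding: land and water. Non-binding: fertilizer (3 unused), labor (5 unused).
Slack constraints have shadow price 0 (complementary slackness).
From A_Bᵀ y = c: 4·y_land + 2·y_water = 42; 6·y_land + 5·y_water = 71.
→ y_land = 8.5 and y_water = 4.
Δz = y_water·Δb = 4 × (3) = 12, so new z* = 3942 + 12 = 3954.

3954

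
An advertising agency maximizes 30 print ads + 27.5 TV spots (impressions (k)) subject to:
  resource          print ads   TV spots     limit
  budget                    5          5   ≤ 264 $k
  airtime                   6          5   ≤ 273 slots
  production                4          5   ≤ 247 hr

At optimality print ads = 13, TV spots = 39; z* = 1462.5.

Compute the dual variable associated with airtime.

Binding: airtime and production. Non-binding: budget (4 unused).
Since budget is not tight, its dual is 0.
From A_Bᵀ y = c: 6·y_airtime + 4·y_production = 30; 5·y_airtime + 5·y_production = 27.5.
This yields shadow prices y_airtime = 4, y_production = 1.5.
Shadow price of airtime = 4.

4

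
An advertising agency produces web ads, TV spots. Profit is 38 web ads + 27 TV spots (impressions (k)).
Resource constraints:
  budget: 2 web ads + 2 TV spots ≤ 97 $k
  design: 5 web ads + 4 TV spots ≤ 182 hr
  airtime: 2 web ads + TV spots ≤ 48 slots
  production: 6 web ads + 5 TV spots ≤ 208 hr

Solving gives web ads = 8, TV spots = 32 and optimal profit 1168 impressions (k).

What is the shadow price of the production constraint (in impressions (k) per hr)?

4

Binding: airtime and production. Non-binding: budget (17 unused), design (14 unused).
Since budget, design are not tight, their duals are 0.
The binding rows give the dual system: 2·y_airtime + 6·y_production = 38 and 1·y_airtime + 5·y_production = 27.
This yields shadow prices y_airtime = 7, y_production = 4.
Shadow price of production = 4.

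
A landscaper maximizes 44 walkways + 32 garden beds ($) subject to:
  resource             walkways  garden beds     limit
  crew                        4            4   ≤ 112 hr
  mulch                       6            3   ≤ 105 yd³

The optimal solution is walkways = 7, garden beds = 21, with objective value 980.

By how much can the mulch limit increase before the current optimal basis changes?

Binding constraints: crew, mulch. The basis is B = [[4,4],[6,3]] with det -12.
Per unit increase in mulch, x* moves by d = (0.3333, -0.3333).
The basis stays optimal until garden beds reaches 0; allowable increase = 63 yd³.

63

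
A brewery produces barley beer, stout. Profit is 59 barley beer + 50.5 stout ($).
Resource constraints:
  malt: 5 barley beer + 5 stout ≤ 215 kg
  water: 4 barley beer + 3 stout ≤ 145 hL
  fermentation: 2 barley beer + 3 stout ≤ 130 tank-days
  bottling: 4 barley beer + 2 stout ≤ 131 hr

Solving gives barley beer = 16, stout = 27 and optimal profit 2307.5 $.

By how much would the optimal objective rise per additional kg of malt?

At the optimum: malt uses 215 of 215 (binding); water uses 145 of 145 (binding); fermentation uses 113 of 130 (slack = 17); bottling uses 118 of 131 (slack = 13).
Since fermentation, bottling are not tight, their duals are 0.
From A_Bᵀ y = c: 5·y_malt + 4·y_water = 59; 5·y_malt + 3·y_water = 50.5.
Solving: y_malt = 5, y_water = 8.5.
Shadow price of malt = 5.

5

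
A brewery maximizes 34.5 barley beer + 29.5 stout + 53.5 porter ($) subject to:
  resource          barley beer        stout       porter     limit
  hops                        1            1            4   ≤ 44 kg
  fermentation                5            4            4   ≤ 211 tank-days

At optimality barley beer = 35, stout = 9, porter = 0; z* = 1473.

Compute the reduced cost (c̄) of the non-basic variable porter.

Both hops and fermentation are binding at x*.
From A_Bᵀ y = c: 1·y_hops + 5·y_fermentation = 34.5; 1·y_hops + 4·y_fermentation = 29.5.
Solving: y_hops = 9.5, y_fermentation = 5.
Reduced cost of porter: c₃ − yᵀa₃ = 53.5 − (9.5·4 + 5·4) = 53.5 − 58 = -4.5.

-4.5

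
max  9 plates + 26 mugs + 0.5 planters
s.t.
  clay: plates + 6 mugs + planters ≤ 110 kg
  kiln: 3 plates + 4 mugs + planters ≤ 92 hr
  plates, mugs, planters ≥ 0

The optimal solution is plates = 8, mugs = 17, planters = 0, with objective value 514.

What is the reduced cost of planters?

-4.5

At the optimum: clay uses 110 of 110 (binding); kiln uses 92 of 92 (binding).
Dual feasibility on the basic columns requires 1·y_clay + 3·y_kiln = 9, 6·y_clay + 4·y_kiln = 26.
This yields shadow prices y_clay = 3, y_kiln = 2.
Reduced cost of planters: c₃ − yᵀa₃ = 0.5 − (3·1 + 2·1) = 0.5 − 5 = -4.5.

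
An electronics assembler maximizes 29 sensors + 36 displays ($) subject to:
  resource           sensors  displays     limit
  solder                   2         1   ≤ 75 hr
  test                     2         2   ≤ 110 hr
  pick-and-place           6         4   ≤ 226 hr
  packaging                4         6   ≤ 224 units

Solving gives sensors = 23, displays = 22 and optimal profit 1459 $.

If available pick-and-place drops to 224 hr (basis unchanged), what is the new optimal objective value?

1456

Check each constraint at x*: solder 68/75 (slack 7); test 90/110 (slack 20); pick-and-place 226/226 (tight); packaging 224/224 (tight).
Since solder, test are not tight, their duals are 0.
The binding rows give the dual system: 6·y_pick-and-place + 4·y_packaging = 29 and 4·y_pick-and-place + 6·y_packaging = 36.
This yields shadow prices y_pick-and-place = 1.5, y_packaging = 5.
Δz = y_pick-and-place·Δb = 1.5 × (-2) = -3, so new z* = 1459 − 3 = 1456.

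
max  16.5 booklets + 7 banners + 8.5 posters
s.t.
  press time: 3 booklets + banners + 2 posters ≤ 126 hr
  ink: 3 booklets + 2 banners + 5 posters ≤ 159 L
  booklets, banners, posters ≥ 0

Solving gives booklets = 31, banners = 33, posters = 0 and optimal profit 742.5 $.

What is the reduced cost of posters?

At the optimum: press time uses 126 of 126 (binding); ink uses 159 of 159 (binding).
The binding rows give the dual system: 3·y_press time + 3·y_ink = 16.5 and 1·y_press time + 2·y_ink = 7.
Solving: y_press time = 4, y_ink = 1.5.
Reduced cost of posters: c₃ − yᵀa₃ = 8.5 − (4·2 + 1.5·5) = 8.5 − 15.5 = -7.

-7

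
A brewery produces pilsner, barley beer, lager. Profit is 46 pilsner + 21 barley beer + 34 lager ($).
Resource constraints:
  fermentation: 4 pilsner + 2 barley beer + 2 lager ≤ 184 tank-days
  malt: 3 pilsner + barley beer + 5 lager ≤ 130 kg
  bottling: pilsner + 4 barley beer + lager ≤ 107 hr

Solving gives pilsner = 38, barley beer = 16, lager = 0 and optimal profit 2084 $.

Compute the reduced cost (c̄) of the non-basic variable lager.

Check each constraint at x*: fermentation 184/184 (tight); malt 130/130 (tight); bottling 102/107 (slack 5).
By complementary slackness, y = 0 for the non-binding constraint.
Dual feasibility on the basic columns requires 4·y_fermentation + 3·y_malt = 46, 2·y_fermentation + 1·y_malt = 21.
→ y_fermentation = 8.5 and y_malt = 4.
Reduced cost of lager: c₃ − yᵀa₃ = 34 − (8.5·2 + 4·5) = 34 − 37 = -3.

-3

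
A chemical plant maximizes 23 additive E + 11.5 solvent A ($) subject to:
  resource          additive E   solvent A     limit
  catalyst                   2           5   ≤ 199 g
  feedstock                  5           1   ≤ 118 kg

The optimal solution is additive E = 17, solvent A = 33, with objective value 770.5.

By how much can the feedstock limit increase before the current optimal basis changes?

379.5

Binding constraints: catalyst, feedstock. The basis is B = [[2,5],[5,1]] with det -23.
Per unit increase in feedstock, x* moves by d = (0.2174, -0.087).
The basis stays optimal until solvent A reaches 0; allowable increase = 379.5 kg.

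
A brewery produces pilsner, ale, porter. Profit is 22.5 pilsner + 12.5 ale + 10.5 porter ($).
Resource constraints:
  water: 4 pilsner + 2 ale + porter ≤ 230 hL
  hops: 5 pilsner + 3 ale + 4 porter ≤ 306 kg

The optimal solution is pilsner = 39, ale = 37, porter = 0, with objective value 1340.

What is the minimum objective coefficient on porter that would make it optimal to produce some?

12.5

Check each constraint at x*: water 230/230 (tight); hops 306/306 (tight).
The binding rows give the dual system: 4·y_water + 5·y_hops = 22.5 and 2·y_water + 3·y_hops = 12.5.
→ y_water = 2.5 and y_hops = 2.5.
porter enters the basis when its profit ≥ yᵀa₃ = 2.5·1 + 2.5·4 = 12.5.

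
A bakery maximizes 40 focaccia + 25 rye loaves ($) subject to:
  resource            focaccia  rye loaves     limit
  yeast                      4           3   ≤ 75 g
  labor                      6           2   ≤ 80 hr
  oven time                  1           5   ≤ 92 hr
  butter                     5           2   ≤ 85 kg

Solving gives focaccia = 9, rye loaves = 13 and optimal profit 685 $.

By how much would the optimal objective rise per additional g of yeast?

Check each constraint at x*: yeast 75/75 (tight); labor 80/80 (tight); oven time 74/92 (slack 18); butter 71/85 (slack 14).
By complementary slackness, y = 0 for the non-binding constraints.
The binding rows give the dual system: 4·y_yeast + 6·y_labor = 40 and 3·y_yeast + 2·y_labor = 25.
→ y_yeast = 7 and y_labor = 2.
Shadow price of yeast = 7.

7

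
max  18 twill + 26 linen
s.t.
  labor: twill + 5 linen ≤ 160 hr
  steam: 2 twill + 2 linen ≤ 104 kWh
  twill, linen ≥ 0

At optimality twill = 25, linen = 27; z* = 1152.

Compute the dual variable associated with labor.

2

At the optimum: labor uses 160 of 160 (binding); steam uses 104 of 104 (binding).
The binding rows give the dual system: 1·y_labor + 2·y_steam = 18 and 5·y_labor + 2·y_steam = 26.
→ y_labor = 2 and y_steam = 8.
Shadow price of labor = 2.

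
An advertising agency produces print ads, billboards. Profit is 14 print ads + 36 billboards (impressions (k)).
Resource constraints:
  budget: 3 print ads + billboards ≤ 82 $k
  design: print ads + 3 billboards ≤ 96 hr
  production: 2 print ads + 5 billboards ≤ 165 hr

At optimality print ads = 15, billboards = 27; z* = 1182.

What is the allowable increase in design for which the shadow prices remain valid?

3

Binding constraints: design, production. The basis is B = [[1,3],[2,5]] with det -1.
Per unit increase in design, x* moves by d = (-5, 2).
The basis stays optimal until print ads reaches 0; allowable increase = 3 hr.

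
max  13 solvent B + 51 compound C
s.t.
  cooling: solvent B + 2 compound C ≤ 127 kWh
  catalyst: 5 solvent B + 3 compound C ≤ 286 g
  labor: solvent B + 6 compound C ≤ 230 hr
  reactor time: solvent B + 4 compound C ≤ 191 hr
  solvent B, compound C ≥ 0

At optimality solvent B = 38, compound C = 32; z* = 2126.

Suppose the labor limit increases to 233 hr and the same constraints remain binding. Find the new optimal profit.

2150

Binding: catalyst and labor. Non-binding: cooling (25 unused), reactor time (25 unused).
Since cooling, reactor time are not tight, their duals are 0.
From A_Bᵀ y = c: 5·y_catalyst + 1·y_labor = 13; 3·y_catalyst + 6·y_labor = 51.
This yields shadow prices y_catalyst = 1, y_labor = 8.
Δz = y_labor·Δb = 8 × (3) = 24, so new z* = 2126 + 24 = 2150.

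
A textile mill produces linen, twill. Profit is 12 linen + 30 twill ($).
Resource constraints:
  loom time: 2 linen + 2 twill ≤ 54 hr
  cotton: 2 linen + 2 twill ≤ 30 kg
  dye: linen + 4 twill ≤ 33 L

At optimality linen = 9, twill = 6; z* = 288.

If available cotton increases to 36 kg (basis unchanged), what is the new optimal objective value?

Check each constraint at x*: loom time 30/54 (slack 24); cotton 30/30 (tight); dye 33/33 (tight).
By complementary slackness, y = 0 for the non-binding constraint.
The binding rows give the dual system: 2·y_cotton + 1·y_dye = 12 and 2·y_cotton + 4·y_dye = 30.
This yields shadow prices y_cotton = 3, y_dye = 6.
Δz = y_cotton·Δb = 3 × (6) = 18, so new z* = 288 + 18 = 306.

306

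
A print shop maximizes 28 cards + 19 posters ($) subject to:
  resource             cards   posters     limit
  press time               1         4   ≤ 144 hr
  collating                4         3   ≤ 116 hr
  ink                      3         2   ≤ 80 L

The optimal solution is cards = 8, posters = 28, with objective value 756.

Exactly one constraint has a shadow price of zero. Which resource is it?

press time: 120/144 (slack 24)
collating: 116/116 (binding)
ink: 80/80 (binding)
By complementary slackness, a constraint with positive slack has shadow price 0 → press time.

press time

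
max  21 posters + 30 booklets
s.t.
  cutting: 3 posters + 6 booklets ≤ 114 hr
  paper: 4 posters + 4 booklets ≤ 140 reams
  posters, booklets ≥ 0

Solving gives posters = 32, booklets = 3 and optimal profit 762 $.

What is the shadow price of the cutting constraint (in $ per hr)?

3

At the optimum: cutting uses 114 of 114 (binding); paper uses 140 of 140 (binding).
From A_Bᵀ y = c: 3·y_cutting + 4·y_paper = 21; 6·y_cutting + 4·y_paper = 30.
This yields shadow prices y_cutting = 3, y_paper = 3.
Shadow price of cutting = 3.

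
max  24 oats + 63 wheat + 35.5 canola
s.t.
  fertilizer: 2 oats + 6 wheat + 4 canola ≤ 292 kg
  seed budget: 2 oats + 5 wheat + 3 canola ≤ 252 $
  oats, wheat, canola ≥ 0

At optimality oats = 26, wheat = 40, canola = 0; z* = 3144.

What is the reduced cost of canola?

Check each constraint at x*: fertilizer 292/292 (tight); seed budget 252/252 (tight).
From A_Bᵀ y = c: 2·y_fertilizer + 2·y_seed budget = 24; 6·y_fertilizer + 5·y_seed budget = 63.
This yields shadow prices y_fertilizer = 3, y_seed budget = 9.
Reduced cost of canola: c₃ − yᵀa₃ = 35.5 − (3·4 + 9·3) = 35.5 − 39 = -3.5.

-3.5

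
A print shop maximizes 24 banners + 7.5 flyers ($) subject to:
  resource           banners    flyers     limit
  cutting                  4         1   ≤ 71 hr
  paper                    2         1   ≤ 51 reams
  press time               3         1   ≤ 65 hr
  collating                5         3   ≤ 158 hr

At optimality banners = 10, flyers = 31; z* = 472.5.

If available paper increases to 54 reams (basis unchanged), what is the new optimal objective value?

Binding: cutting and paper. Non-binding: press time (4 unused), collating (15 unused).
By complementary slackness, y = 0 for the non-binding constraints.
The binding rows give the dual system: 4·y_cutting + 2·y_paper = 24 and 1·y_cutting + 1·y_paper = 7.5.
→ y_cutting = 4.5 and y_paper = 3.
Δz = y_paper·Δb = 3 × (3) = 9, so new z* = 472.5 + 9 = 481.5.

481.5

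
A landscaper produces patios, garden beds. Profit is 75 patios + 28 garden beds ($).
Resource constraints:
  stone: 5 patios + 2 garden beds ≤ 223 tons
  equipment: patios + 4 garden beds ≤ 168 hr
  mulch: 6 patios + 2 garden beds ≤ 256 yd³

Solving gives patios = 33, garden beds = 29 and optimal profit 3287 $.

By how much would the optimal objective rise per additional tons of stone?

9

At the optimum: stone uses 223 of 223 (binding); equipment uses 149 of 168 (slack = 19); mulch uses 256 of 256 (binding).
By complementary slackness, y = 0 for the non-binding constraint.
From A_Bᵀ y = c: 5·y_stone + 6·y_mulch = 75; 2·y_stone + 2·y_mulch = 28.
Solving: y_stone = 9, y_mulch = 5.
Shadow price of stone = 9.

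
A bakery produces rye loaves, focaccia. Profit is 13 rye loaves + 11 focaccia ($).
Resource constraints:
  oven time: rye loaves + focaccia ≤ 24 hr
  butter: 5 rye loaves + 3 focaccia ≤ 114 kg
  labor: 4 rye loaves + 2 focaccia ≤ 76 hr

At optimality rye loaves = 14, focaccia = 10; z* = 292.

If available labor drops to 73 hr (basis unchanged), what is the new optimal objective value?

Binding: oven time and labor. Non-binding: butter (14 unused).
Since butter is not tight, its dual is 0.
From A_Bᵀ y = c: 1·y_oven time + 4·y_labor = 13; 1·y_oven time + 2·y_labor = 11.
→ y_oven time = 9 and y_labor = 1.
Δz = y_labor·Δb = 1 × (-3) = -3, so new z* = 292 − 3 = 289.

289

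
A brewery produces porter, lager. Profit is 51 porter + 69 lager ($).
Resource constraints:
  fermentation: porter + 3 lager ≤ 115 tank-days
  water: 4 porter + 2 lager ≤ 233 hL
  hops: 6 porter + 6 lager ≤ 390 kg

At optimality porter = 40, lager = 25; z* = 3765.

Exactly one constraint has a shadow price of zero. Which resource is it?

water

fermentation: 115/115 (binding)
water: 210/233 (slack 23)
hops: 390/390 (binding)
By complementary slackness, a constraint with positive slack has shadow price 0 → water.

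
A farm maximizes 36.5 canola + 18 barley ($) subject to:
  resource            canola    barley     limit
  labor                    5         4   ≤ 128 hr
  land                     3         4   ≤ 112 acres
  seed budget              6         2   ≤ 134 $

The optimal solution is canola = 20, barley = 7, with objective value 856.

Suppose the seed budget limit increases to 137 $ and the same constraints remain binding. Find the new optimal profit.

868

Check each constraint at x*: labor 128/128 (tight); land 88/112 (slack 24); seed budget 134/134 (tight).
Since land is not tight, its dual is 0.
Dual feasibility on the basic columns requires 5·y_labor + 6·y_seed budget = 36.5, 4·y_labor + 2·y_seed budget = 18.
Solving: y_labor = 2.5, y_seed budget = 4.
Δz = y_seed budget·Δb = 4 × (3) = 12, so new z* = 856 + 12 = 868.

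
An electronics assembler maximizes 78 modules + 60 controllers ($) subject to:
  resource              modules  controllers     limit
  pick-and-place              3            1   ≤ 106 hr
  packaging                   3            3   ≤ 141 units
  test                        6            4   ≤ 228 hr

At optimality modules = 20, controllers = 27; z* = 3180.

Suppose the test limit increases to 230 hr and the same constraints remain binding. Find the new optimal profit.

Check each constraint at x*: pick-and-place 87/106 (slack 19); packaging 141/141 (tight); test 228/228 (tight).
Slack constraints have shadow price 0 (complementary slackness).
Dual feasibility on the basic columns requires 3·y_packaging + 6·y_test = 78, 3·y_packaging + 4·y_test = 60.
This yields shadow prices y_packaging = 8, y_test = 9.
Δz = y_test·Δb = 9 × (2) = 18, so new z* = 3180 + 18 = 3198.

3198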